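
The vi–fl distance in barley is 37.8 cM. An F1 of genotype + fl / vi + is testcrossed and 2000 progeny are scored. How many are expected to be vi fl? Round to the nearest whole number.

378

A map distance of 37.8 cM corresponds to a recombination frequency of 0.378.
The F1 is + fl / vi +, so vi fl is a recombinant gamete class with expected frequency r/2 = 0.378/2 = 0.1890.
Expected number = 0.1890 × 2000 = 378.00 ≈ 378.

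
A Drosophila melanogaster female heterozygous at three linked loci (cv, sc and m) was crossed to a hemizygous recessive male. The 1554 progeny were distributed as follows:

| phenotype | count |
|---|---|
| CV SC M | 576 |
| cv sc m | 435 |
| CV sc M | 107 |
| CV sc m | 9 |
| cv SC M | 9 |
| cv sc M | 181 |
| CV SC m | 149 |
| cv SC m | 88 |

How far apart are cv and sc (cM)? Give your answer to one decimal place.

13.7 cM

The two most frequent reciprocal classes, cv sc m and CV SC M, are the parental types, so the F1 was cv sc m / CV SC M.
The two rarest classes, CV sc m and cv SC M, are the double crossovers. Comparing them with the parentals, only the cv allele has switched, so cv is the middle locus and the order is m – cv – sc.
Crossovers in the cv–sc interval produce the single-crossover classes cv SC m and CV sc M (88 + 107 = 195) plus the double crossovers (18).
RF(cv–sc) = (195 + 18) / 1554 = 213/1554 = 0.1371 → 13.7 cM.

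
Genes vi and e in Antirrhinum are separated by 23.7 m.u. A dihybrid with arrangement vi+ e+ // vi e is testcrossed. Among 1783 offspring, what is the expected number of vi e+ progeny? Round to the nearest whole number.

211

A map distance of 23.7 m.u. corresponds to a recombination frequency of 0.237.
The F1 is vi+ e+ / vi e, so vi e+ is a recombinant gamete class with expected frequency r/2 = 0.237/2 = 0.1185.
Expected number = 0.1185 × 1783 = 211.29 ≈ 211.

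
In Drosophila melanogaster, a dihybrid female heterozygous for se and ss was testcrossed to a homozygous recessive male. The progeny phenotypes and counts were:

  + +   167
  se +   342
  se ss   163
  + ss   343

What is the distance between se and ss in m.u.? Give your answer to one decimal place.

32.5 m.u.

The two most frequent classes, + ss (343) and se + (342), are the parental types, so the F1 was + ss / se +.
The recombinant classes are + + and se ss: 167 + 163 = 330.
Recombination frequency = 330/1015 = 0.3251 ≈ 32.5%, i.e. 32.5 m.u.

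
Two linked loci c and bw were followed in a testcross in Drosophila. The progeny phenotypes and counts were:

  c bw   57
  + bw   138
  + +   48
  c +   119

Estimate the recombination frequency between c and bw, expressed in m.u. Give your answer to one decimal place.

29.0 m.u.

The two most frequent classes, + bw (138) and c + (119), are the parental types, so the F1 was + bw / c +.
The recombinant classes are + + and c bw: 48 + 57 = 105.
Recombination frequency = 105/362 = 0.2901 ≈ 29.0%, i.e. 29.0 m.u.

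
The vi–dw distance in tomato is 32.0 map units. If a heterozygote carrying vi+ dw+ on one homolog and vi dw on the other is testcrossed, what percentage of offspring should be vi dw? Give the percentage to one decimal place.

34.0%

A map distance of 32.0 map units corresponds to a recombination frequency of 0.320.
The F1 is vi+ dw+ / vi dw, so vi dw is a parental gamete class with expected frequency (1 − r)/2 = 0.680/2 = 0.3400.
That is 0.3400 = 34.0% of the progeny.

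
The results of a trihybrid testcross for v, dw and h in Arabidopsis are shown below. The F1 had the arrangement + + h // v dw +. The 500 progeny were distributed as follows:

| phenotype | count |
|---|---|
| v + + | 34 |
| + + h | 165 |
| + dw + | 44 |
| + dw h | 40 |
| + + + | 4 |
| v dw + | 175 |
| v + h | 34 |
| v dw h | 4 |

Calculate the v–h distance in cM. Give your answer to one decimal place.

17.2 cM

The two rarest classes, + + + and v dw h, are the double crossovers. Comparing them with the parentals, only the h allele has switched, so h is the middle locus and the order is v – h – dw.
Crossovers in the v–h interval produce the single-crossover classes v + h and + dw + (34 + 44 = 78) plus the double crossovers (8).
RF(v–h) = (78 + 8) / 500 = 86/500 = 0.1720 → 17.2 cM.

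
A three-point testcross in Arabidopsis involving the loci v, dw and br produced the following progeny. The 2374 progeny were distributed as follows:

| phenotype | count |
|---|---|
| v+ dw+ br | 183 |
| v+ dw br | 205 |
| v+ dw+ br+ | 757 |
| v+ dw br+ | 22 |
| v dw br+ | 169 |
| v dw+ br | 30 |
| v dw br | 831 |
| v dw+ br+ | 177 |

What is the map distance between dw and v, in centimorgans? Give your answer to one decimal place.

18.3 centimorgans

The two most frequent reciprocal classes, v+ dw+ br+ and v dw br, are the parental types, so the F1 was v+ dw+ br+ / v dw br.
The two rarest classes, v+ dw br+ and v dw+ br, are the double crossovers. Comparing them with the parentals, only the dw allele has switched, so dw is the middle locus and the order is v – dw – br.
Crossovers in the v–dw interval produce the single-crossover classes v dw+ br+ and v+ dw br (177 + 205 = 382) plus the double crossovers (52).
RF(v–dw) = (382 + 52) / 2374 = 434/2374 = 0.1828 → 18.3 centimorgans.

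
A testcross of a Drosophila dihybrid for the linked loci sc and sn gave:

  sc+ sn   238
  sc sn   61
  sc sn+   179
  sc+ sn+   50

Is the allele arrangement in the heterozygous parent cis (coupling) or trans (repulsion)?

The two most frequent classes are sc+ sn (238) and sc sn+ (179); these are the parental (non-recombinant) types.
So the F1 carried sc+ sn on one chromosome and sc sn+ on the other — the recessive alleles are on opposite chromosomes (trans / repulsion).

trans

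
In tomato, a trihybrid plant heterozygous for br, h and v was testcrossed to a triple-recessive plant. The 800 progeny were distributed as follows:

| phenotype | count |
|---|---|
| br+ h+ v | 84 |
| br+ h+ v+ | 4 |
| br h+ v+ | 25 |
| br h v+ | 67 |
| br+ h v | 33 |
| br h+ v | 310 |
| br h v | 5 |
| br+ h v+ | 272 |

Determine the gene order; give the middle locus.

h

The two most frequent reciprocal classes, br h+ v and br+ h v+, are the parental types, so the F1 was br h+ v / br+ h v+.
The two rarest classes, br h v and br+ h+ v+, are the double crossovers. Comparing them with the parentals, only the h allele has switched, so h is the middle locus and the order is v – h – br.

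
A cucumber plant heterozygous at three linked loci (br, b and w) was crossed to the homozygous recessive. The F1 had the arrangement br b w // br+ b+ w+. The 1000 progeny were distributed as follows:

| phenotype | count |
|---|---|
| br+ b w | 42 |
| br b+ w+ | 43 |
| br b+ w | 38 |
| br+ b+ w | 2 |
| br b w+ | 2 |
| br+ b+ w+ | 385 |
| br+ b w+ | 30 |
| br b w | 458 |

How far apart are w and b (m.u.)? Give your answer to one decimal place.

7.2 m.u.

The two rarest classes, br b w+ and br+ b+ w, are the double crossovers. Comparing them with the parentals, only the w allele has switched, so w is the middle locus and the order is br – w – b.
Crossovers in the w–b interval produce the single-crossover classes br b+ w and br+ b w+ (38 + 30 = 68) plus the double crossovers (4).
RF(w–b) = (68 + 4) / 1000 = 72/1000 = 0.0720 → 7.2 m.u.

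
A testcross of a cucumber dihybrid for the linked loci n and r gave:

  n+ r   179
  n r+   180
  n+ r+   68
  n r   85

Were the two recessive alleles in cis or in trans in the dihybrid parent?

The two most frequent classes are n+ r (179) and n r+ (180); these are the parental (non-recombinant) types.
So the F1 carried n+ r on one chromosome and n r+ on the other — the recessive alleles are on opposite chromosomes (trans / repulsion).

trans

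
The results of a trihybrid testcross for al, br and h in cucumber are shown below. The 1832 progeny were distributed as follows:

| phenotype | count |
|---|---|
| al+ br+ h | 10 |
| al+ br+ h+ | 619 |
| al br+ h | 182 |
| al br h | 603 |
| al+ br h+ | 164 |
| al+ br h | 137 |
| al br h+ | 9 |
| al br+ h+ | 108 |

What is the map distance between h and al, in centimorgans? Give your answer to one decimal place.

14.4 centimorgans

The two most frequent reciprocal classes, al br h and al+ br+ h+, are the parental types, so the F1 was al br h / al+ br+ h+.
The two rarest classes, al br h+ and al+ br+ h, are the double crossovers. Comparing them with the parentals, only the h allele has switched, so h is the middle locus and the order is al – h – br.
Crossovers in the al–h interval produce the single-crossover classes al+ br h and al br+ h+ (137 + 108 = 245) plus the double crossovers (19).
RF(al–h) = (245 + 19) / 1832 = 264/1832 = 0.1441 → 14.4 centimorgans.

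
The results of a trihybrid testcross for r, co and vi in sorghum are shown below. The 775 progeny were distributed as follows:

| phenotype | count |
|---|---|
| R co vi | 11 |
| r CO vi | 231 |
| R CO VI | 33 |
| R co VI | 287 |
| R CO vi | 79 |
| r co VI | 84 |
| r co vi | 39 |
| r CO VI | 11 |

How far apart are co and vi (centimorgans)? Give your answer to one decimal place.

The two most frequent reciprocal classes, r CO vi and R co VI, are the parental types, so the F1 was r CO vi / R co VI.
The two rarest classes, r CO VI and R co vi, are the double crossovers. Comparing them with the parentals, only the vi allele has switched, so vi is the middle locus and the order is r – vi – co.
Crossovers in the vi–co interval produce the single-crossover classes r co vi and R CO VI (39 + 33 = 72) plus the double crossovers (22).
RF(vi–co) = (72 + 22) / 775 = 94/775 = 0.1213 → 12.1 centimorgans.

12.1 centimorgans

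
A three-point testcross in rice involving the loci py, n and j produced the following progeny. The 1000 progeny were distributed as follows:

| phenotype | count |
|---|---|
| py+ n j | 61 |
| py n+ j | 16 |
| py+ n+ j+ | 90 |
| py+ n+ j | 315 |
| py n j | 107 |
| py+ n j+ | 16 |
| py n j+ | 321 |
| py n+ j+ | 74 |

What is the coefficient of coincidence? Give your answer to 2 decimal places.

The two most frequent reciprocal classes, py+ n+ j and py n j+, are the parental types, so the F1 was py+ n+ j / py n j+.
The two rarest classes, py n+ j and py+ n j+, are the double crossovers. Comparing them with the parentals, only the py allele has switched, so py is the middle locus and the order is j – py – n.
j–py: (197 + 32)/1000 = 0.2290; py–n: (135 + 32)/1000 = 0.1670.
Expected DCO frequency = 0.2290 × 0.1670 ≈ 0.03824; observed = 32/1000 ≈ 0.03200.
Coefficient of coincidence = 0.03200/0.03824 ≈ 0.84.

0.84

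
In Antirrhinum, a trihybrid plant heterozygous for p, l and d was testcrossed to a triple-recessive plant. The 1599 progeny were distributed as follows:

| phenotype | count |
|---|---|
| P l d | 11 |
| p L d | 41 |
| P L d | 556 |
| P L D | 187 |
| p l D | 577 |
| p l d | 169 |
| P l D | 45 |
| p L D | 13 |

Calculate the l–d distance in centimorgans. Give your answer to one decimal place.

23.8 centimorgans

The two most frequent reciprocal classes, p l D and P L d, are the parental types, so the F1 was p l D / P L d.
The two rarest classes, p L D and P l d, are the double crossovers. Comparing them with the parentals, only the l allele has switched, so l is the middle locus and the order is d – l – p.
Crossovers in the d–l interval produce the single-crossover classes p l d and P L D (169 + 187 = 356) plus the double crossovers (24).
RF(d–l) = (356 + 24) / 1599 = 380/1599 = 0.2376 → 23.8 centimorgans.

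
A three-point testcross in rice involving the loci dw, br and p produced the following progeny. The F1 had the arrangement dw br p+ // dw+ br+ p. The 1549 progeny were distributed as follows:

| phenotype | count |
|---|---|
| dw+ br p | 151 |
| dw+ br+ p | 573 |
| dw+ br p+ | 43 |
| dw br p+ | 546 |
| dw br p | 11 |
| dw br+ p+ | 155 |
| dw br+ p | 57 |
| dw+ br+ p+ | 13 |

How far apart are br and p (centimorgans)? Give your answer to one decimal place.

The two rarest classes, dw br p and dw+ br+ p+, are the double crossovers. Comparing them with the parentals, only the p allele has switched, so p is the middle locus and the order is dw – p – br.
Crossovers in the p–br interval produce the single-crossover classes dw br+ p+ and dw+ br p (155 + 151 = 306) plus the double crossovers (24).
RF(p–br) = (306 + 24) / 1549 = 330/1549 = 0.2130 → 21.3 centimorgans.

21.3 centimorgans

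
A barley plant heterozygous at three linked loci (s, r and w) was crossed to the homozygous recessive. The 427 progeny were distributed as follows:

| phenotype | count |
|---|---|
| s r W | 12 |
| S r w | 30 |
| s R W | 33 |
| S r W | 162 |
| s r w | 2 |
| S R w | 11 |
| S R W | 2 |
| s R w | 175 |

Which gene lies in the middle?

The two most frequent reciprocal classes, s R w and S r W, are the parental types, so the F1 was s R w / S r W.
The two rarest classes, s r w and S R W, are the double crossovers. Comparing them with the parentals, only the r allele has switched, so r is the middle locus and the order is w – r – s.

r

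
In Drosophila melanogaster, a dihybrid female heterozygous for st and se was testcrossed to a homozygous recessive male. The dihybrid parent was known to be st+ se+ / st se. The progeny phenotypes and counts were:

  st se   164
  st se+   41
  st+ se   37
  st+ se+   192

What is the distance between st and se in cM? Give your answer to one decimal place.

18.0 cM

The recombinant classes are st+ se and st se+: 37 + 41 = 78.
Recombination frequency = 78/434 = 0.1797 ≈ 18.0%, i.e. 18.0 cM.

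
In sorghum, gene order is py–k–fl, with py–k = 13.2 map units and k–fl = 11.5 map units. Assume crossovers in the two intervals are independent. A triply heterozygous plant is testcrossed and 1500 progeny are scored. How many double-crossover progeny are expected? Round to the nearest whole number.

Map distances give recombination frequencies of 0.132 and 0.115 for the two intervals.
With no interference, expected double-crossover frequency = 0.132 × 0.115 = 0.01518.
Expected number = 0.01518 × 1500 = 22.77 ≈ 23.

23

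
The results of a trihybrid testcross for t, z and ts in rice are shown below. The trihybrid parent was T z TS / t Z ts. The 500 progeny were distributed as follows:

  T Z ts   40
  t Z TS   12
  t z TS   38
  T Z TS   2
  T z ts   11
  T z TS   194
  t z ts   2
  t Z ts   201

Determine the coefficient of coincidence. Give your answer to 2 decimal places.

0.90

The two rarest classes, T Z TS and t z ts, are the double crossovers. Comparing them with the parentals, only the z allele has switched, so z is the middle locus and the order is ts – z – t.
ts–z: (23 + 4)/500 = 0.0540; z–t: (78 + 4)/500 = 0.1640.
Expected DCO frequency = 0.0540 × 0.1640 ≈ 0.00886; observed = 4/500 ≈ 0.00800.
Coefficient of coincidence = 0.00800/0.00886 ≈ 0.90.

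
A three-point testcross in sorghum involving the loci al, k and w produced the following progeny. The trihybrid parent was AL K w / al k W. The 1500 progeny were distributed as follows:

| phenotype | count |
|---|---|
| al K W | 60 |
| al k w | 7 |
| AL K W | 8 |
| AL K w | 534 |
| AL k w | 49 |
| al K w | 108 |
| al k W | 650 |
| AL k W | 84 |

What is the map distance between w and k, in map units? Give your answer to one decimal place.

8.3 map units

The two rarest classes, AL K W and al k w, are the double crossovers. Comparing them with the parentals, only the w allele has switched, so w is the middle locus and the order is k – w – al.
Crossovers in the k–w interval produce the single-crossover classes AL k w and al K W (49 + 60 = 109) plus the double crossovers (15).
RF(k–w) = (109 + 15) / 1500 = 124/1500 = 0.0827 → 8.3 map units.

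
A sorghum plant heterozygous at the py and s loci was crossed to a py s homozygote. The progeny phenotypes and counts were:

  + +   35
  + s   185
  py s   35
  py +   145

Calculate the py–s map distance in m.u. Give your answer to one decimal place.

The two most frequent classes, + s (185) and py + (145), are the parental types, so the F1 was + s / py +.
The recombinant classes are + + and py s: 35 + 35 = 70.
Recombination frequency = 70/400 = 0.1750 ≈ 17.5%, i.e. 17.5 m.u.

17.5 m.u.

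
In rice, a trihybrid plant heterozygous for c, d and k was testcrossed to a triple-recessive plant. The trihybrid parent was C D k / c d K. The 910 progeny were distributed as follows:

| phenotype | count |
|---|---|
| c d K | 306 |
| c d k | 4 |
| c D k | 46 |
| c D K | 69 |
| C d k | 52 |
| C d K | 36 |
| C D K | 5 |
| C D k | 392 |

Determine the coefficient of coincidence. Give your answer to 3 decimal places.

0.692

The two rarest classes, C D K and c d k, are the double crossovers. Comparing them with the parentals, only the k allele has switched, so k is the middle locus and the order is c – k – d.
c–k: (82 + 9)/910 = 0.1000; k–d: (121 + 9)/910 = 0.1429.
Expected DCO frequency = 0.1000 × 0.1429 ≈ 0.01429; observed = 9/910 ≈ 0.00989.
Coefficient of coincidence = 0.00989/0.01429 ≈ 0.692.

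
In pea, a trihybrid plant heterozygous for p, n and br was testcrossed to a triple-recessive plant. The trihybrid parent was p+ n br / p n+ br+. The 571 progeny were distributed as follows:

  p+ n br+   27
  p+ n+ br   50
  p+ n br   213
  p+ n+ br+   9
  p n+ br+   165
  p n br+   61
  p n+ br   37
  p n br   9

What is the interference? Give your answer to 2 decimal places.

0.03

The two rarest classes, p n br and p+ n+ br+, are the double crossovers. Comparing them with the parentals, only the p allele has switched, so p is the middle locus and the order is n – p – br.
n–p: (111 + 18)/571 = 0.2259; p–br: (64 + 18)/571 = 0.1436.
Expected DCO frequency = 0.2259 × 0.1436 ≈ 0.03244; observed = 18/571 ≈ 0.03152.
Coefficient of coincidence = 0.03152/0.03244 ≈ 0.97; interference = 1 − 0.97 = 0.03.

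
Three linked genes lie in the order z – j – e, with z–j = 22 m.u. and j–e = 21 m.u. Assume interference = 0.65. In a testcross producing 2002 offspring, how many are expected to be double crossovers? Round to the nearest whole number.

32

Map distances give recombination frequencies of 0.220 and 0.210 for the two intervals.
With interference 0.65 (so coincidence = 0.35), expected double-crossover frequency = 0.220 × 0.210 × 0.35 = 0.01617.
Expected number = 0.01617 × 2002 = 32.37 ≈ 32.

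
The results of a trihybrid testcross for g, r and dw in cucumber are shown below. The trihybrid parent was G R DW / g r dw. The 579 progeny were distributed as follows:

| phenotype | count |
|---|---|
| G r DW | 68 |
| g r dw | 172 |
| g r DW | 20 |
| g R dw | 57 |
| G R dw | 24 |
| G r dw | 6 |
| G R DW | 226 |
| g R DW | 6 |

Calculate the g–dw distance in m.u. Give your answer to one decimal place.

9.7 m.u.

The two rarest classes, g R DW and G r dw, are the double crossovers. Comparing them with the parentals, only the g allele has switched, so g is the middle locus and the order is r – g – dw.
Crossovers in the g–dw interval produce the single-crossover classes G R dw and g r DW (24 + 20 = 44) plus the double crossovers (12).
RF(g–dw) = (44 + 12) / 579 = 56/579 = 0.0967 → 9.7 m.u.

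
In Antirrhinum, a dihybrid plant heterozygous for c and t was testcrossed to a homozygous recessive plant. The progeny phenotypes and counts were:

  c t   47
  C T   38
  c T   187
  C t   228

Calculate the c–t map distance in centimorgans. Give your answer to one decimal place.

The two most frequent classes, C t (228) and c T (187), are the parental types, so the F1 was C t / c T.
The recombinant classes are C T and c t: 38 + 47 = 85.
Recombination frequency = 85/500 = 0.1700 ≈ 17.0%, i.e. 17.0 centimorgans.

17.0 centimorgans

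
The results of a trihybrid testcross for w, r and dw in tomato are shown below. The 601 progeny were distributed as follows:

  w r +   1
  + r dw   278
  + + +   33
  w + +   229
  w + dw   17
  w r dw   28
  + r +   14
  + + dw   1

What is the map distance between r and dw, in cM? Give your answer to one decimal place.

The two most frequent reciprocal classes, + r dw and w + +, are the parental types, so the F1 was + r dw / w + +.
The two rarest classes, + + dw and w r +, are the double crossovers. Comparing them with the parentals, only the r allele has switched, so r is the middle locus and the order is dw – r – w.
Crossovers in the dw–r interval produce the single-crossover classes + r + and w + dw (14 + 17 = 31) plus the double crossovers (2).
RF(dw–r) = (31 + 2) / 601 = 33/601 = 0.0549 → 5.5 cM.

5.5 cM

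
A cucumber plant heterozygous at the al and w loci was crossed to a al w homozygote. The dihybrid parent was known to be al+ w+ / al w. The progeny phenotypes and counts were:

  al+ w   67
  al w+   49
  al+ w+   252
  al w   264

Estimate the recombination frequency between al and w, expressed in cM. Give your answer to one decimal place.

The recombinant classes are al+ w and al w+: 67 + 49 = 116.
Recombination frequency = 116/632 = 0.1835 ≈ 18.4%, i.e. 18.4 cM.

18.4 cM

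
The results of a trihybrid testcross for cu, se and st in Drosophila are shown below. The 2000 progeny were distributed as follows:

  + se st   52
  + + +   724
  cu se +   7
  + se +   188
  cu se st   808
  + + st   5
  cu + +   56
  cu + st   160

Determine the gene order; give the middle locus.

st

The two most frequent reciprocal classes, cu se st and + + +, are the parental types, so the F1 was cu se st / + + +.
The two rarest classes, cu se + and + + st, are the double crossovers. Comparing them with the parentals, only the st allele has switched, so st is the middle locus and the order is se – st – cu.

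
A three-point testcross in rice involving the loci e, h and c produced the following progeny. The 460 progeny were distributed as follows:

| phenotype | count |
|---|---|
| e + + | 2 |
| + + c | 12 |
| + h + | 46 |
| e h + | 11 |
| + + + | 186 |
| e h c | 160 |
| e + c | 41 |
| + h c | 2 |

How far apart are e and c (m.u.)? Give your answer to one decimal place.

5.9 m.u.

The two most frequent reciprocal classes, + + + and e h c, are the parental types, so the F1 was + + + / e h c.
The two rarest classes, e + + and + h c, are the double crossovers. Comparing them with the parentals, only the e allele has switched, so e is the middle locus and the order is h – e – c.
Crossovers in the e–c interval produce the single-crossover classes + + c and e h + (12 + 11 = 23) plus the double crossovers (4).
RF(e–c) = (23 + 4) / 460 = 27/460 = 0.0587 → 5.9 m.u.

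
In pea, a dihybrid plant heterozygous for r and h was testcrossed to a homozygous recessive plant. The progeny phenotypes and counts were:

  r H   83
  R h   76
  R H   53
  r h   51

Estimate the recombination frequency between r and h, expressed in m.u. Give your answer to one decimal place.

The two most frequent classes, R h (76) and r H (83), are the parental types, so the F1 was R h / r H.
The recombinant classes are R H and r h: 53 + 51 = 104.
Recombination frequency = 104/263 = 0.3954 ≈ 39.5%, i.e. 39.5 m.u.

39.5 m.u.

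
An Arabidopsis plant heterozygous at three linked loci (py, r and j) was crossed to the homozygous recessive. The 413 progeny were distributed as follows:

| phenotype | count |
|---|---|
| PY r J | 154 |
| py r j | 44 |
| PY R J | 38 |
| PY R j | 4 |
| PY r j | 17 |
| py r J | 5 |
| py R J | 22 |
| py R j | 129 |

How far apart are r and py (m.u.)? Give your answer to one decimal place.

The two most frequent reciprocal classes, PY r J and py R j, are the parental types, so the F1 was PY r J / py R j.
The two rarest classes, py r J and PY R j, are the double crossovers. Comparing them with the parentals, only the py allele has switched, so py is the middle locus and the order is j – py – r.
Crossovers in the py–r interval produce the single-crossover classes PY R J and py r j (38 + 44 = 82) plus the double crossovers (9).
RF(py–r) = (82 + 9) / 413 = 91/413 = 0.2203 → 22.0 m.u.

22.0 m.u.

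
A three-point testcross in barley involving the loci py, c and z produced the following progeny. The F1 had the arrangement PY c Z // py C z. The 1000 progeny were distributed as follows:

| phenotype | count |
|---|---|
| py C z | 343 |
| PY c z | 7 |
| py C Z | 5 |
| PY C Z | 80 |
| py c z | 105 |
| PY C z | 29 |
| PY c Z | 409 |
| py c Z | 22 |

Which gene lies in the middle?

z

The two rarest classes, PY c z and py C Z, are the double crossovers. Comparing them with the parentals, only the z allele has switched, so z is the middle locus and the order is c – z – py.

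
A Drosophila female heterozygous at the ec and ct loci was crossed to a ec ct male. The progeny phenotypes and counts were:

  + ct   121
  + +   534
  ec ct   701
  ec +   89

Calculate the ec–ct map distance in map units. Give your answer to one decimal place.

The two most frequent classes, + + (534) and ec ct (701), are the parental types, so the F1 was + + / ec ct.
The recombinant classes are + ct and ec +: 121 + 89 = 210.
Recombination frequency = 210/1445 = 0.1453 ≈ 14.5%, i.e. 14.5 map units.

14.5 map units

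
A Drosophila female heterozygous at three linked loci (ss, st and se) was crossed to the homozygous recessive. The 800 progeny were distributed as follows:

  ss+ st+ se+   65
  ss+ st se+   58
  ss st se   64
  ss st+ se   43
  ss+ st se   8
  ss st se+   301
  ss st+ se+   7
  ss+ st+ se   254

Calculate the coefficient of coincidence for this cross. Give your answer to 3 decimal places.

0.718

The two most frequent reciprocal classes, ss+ st+ se and ss st se+, are the parental types, so the F1 was ss+ st+ se / ss st se+.
The two rarest classes, ss+ st se and ss st+ se+, are the double crossovers. Comparing them with the parentals, only the st allele has switched, so st is the middle locus and the order is ss – st – se.
ss–st: (101 + 15)/800 = 0.1450; st–se: (129 + 15)/800 = 0.1800.
Expected DCO frequency = 0.1450 × 0.1800 ≈ 0.02610; observed = 15/800 ≈ 0.01875.
Coefficient of coincidence = 0.01875/0.02610 ≈ 0.718.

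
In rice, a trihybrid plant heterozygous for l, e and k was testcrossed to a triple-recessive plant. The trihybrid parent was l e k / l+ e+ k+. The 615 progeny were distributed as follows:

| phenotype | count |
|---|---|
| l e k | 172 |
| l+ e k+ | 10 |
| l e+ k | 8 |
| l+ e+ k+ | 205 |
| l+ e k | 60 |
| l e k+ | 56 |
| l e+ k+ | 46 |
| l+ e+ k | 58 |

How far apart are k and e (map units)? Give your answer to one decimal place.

The two rarest classes, l e+ k and l+ e k+, are the double crossovers. Comparing them with the parentals, only the e allele has switched, so e is the middle locus and the order is l – e – k.
Crossovers in the e–k interval produce the single-crossover classes l e k+ and l+ e+ k (56 + 58 = 114) plus the double crossovers (18).
RF(e–k) = (114 + 18) / 615 = 132/615 = 0.2146 → 21.5 map units.

21.5 map units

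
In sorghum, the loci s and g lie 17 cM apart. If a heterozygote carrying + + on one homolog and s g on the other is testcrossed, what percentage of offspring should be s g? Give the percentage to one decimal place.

41.5%

A map distance of 17 cM corresponds to a recombination frequency of 0.170.
The F1 is + + / s g, so s g is a parental gamete class with expected frequency (1 − r)/2 = 0.830/2 = 0.4150.
That is 0.4150 = 41.5% of the progeny.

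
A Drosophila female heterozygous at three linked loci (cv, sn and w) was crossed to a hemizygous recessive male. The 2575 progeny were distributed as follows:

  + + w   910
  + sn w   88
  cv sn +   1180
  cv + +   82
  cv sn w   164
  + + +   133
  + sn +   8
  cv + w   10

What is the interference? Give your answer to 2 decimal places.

0.22

The two most frequent reciprocal classes, cv sn + and + + w, are the parental types, so the F1 was cv sn + / + + w.
The two rarest classes, + sn + and cv + w, are the double crossovers. Comparing them with the parentals, only the cv allele has switched, so cv is the middle locus and the order is sn – cv – w.
sn–cv: (170 + 18)/2575 = 0.0730; cv–w: (297 + 18)/2575 = 0.1223.
Expected DCO frequency = 0.0730 × 0.1223 ≈ 0.00893; observed = 18/2575 ≈ 0.00699.
Coefficient of coincidence = 0.00699/0.00893 ≈ 0.78; interference = 1 − 0.78 = 0.22.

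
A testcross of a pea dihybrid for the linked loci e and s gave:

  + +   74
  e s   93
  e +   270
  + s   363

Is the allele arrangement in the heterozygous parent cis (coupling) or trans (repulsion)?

trans

The two most frequent classes are + s (363) and e + (270); these are the parental (non-recombinant) types.
So the F1 carried + s on one chromosome and e + on the other — the recessive alleles are on opposite chromosomes (trans / repulsion).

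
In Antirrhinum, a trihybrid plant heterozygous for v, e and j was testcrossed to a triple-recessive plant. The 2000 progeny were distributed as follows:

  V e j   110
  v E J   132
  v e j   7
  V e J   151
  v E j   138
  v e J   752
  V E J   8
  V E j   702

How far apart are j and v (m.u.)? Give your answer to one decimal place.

15.2 m.u.

The two most frequent reciprocal classes, v e J and V E j, are the parental types, so the F1 was v e J / V E j.
The two rarest classes, v e j and V E J, are the double crossovers. Comparing them with the parentals, only the j allele has switched, so j is the middle locus and the order is e – j – v.
Crossovers in the j–v interval produce the single-crossover classes V e J and v E j (151 + 138 = 289) plus the double crossovers (15).
RF(j–v) = (289 + 15) / 2000 = 304/2000 = 0.1520 → 15.2 m.u.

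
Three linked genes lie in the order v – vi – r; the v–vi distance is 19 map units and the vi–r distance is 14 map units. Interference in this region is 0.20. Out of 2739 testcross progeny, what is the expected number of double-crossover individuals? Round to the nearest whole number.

58

Map distances give recombination frequencies of 0.190 and 0.140 for the two intervals.
With interference 0.20 (so coincidence = 0.80), expected double-crossover frequency = 0.190 × 0.140 × 0.80 = 0.02128.
Expected number = 0.02128 × 2739 = 58.29 ≈ 58.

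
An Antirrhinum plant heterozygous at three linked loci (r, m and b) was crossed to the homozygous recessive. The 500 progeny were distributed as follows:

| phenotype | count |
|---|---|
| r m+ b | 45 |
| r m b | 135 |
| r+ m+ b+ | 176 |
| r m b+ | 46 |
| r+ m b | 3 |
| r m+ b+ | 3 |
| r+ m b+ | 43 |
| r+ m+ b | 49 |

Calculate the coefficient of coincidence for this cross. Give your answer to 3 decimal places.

0.316

The two most frequent reciprocal classes, r+ m+ b+ and r m b, are the parental types, so the F1 was r+ m+ b+ / r m b.
The two rarest classes, r m+ b+ and r+ m b, are the double crossovers. Comparing them with the parentals, only the r allele has switched, so r is the middle locus and the order is b – r – m.
b–r: (95 + 6)/500 = 0.2020; r–m: (88 + 6)/500 = 0.1880.
Expected DCO frequency = 0.2020 × 0.1880 ≈ 0.03798; observed = 6/500 ≈ 0.01200.
Coefficient of coincidence = 0.01200/0.03798 ≈ 0.316.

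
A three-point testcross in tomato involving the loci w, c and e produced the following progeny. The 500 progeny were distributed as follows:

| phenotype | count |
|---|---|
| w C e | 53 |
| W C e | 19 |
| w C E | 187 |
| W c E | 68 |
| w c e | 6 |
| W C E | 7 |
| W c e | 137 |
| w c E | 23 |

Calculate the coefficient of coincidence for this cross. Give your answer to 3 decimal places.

0.882

The two most frequent reciprocal classes, W c e and w C E, are the parental types, so the F1 was W c e / w C E.
The two rarest classes, w c e and W C E, are the double crossovers. Comparing them with the parentals, only the w allele has switched, so w is the middle locus and the order is c – w – e.
c–w: (42 + 13)/500 = 0.1100; w–e: (121 + 13)/500 = 0.2680.
Expected DCO frequency = 0.1100 × 0.2680 ≈ 0.02948; observed = 13/500 ≈ 0.02600.
Coefficient of coincidence = 0.02600/0.02948 ≈ 0.882.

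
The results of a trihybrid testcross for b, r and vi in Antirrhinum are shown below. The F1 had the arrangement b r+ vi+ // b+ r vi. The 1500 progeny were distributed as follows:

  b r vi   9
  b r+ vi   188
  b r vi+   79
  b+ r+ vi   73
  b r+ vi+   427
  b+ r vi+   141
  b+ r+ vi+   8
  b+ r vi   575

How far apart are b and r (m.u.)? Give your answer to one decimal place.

11.3 m.u.

The two rarest classes, b+ r+ vi+ and b r vi, are the double crossovers. Comparing them with the parentals, only the b allele has switched, so b is the middle locus and the order is r – b – vi.
Crossovers in the r–b interval produce the single-crossover classes b r vi+ and b+ r+ vi (79 + 73 = 152) plus the double crossovers (17).
RF(r–b) = (152 + 17) / 1500 = 169/1500 = 0.1127 → 11.3 m.u.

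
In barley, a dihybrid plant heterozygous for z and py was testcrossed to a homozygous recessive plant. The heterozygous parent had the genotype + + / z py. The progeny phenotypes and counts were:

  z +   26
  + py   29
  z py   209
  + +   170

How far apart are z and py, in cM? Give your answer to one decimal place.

The recombinant classes are + py and z +: 29 + 26 = 55.
Recombination frequency = 55/434 = 0.1267 ≈ 12.7%, i.e. 12.7 cM.

12.7 cM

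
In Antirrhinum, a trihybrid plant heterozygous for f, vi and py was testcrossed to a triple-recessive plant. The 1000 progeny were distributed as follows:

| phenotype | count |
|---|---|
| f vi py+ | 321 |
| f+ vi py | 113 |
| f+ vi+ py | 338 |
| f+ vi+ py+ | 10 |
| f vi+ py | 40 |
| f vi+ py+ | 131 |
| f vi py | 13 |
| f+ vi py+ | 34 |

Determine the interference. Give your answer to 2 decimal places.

0.11

The two most frequent reciprocal classes, f vi py+ and f+ vi+ py, are the parental types, so the F1 was f vi py+ / f+ vi+ py.
The two rarest classes, f vi py and f+ vi+ py+, are the double crossovers. Comparing them with the parentals, only the py allele has switched, so py is the middle locus and the order is vi – py – f.
vi–py: (244 + 23)/1000 = 0.2670; py–f: (74 + 23)/1000 = 0.0970.
Expected DCO frequency = 0.2670 × 0.0970 ≈ 0.02590; observed = 23/1000 ≈ 0.02300.
Coefficient of coincidence = 0.02300/0.02590 ≈ 0.89; interference = 1 − 0.89 = 0.11.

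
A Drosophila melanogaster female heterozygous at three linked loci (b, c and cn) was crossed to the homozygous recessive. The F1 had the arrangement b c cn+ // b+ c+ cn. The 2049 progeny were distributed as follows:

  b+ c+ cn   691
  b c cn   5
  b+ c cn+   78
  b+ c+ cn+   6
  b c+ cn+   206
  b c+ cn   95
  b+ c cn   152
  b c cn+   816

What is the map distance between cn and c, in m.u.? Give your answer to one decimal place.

The two rarest classes, b c cn and b+ c+ cn+, are the double crossovers. Comparing them with the parentals, only the cn allele has switched, so cn is the middle locus and the order is b – cn – c.
Crossovers in the cn–c interval produce the single-crossover classes b c+ cn+ and b+ c cn (206 + 152 = 358) plus the double crossovers (11).
RF(cn–c) = (358 + 11) / 2049 = 369/2049 = 0.1801 → 18.0 m.u.

18.0 m.u.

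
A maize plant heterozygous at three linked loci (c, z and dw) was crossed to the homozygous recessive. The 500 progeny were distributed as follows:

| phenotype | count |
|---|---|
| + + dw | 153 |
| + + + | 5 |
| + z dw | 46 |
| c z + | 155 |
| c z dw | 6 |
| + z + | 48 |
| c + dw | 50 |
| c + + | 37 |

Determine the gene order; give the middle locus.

dw

The two most frequent reciprocal classes, c z + and + + dw, are the parental types, so the F1 was c z + / + + dw.
The two rarest classes, c z dw and + + +, are the double crossovers. Comparing them with the parentals, only the dw allele has switched, so dw is the middle locus and the order is c – dw – z.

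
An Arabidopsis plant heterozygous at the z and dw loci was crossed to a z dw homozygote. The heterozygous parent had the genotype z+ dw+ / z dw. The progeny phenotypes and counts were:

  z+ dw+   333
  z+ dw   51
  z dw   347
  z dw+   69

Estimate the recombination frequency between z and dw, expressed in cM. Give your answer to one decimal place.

15.0 cM

The recombinant classes are z+ dw and z dw+: 51 + 69 = 120.
Recombination frequency = 120/800 = 0.1500 ≈ 15.0%, i.e. 15.0 cM.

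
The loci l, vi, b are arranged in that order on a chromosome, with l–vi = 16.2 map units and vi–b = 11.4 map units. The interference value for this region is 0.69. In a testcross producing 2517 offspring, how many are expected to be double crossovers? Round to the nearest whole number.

14

Map distances give recombination frequencies of 0.162 and 0.114 for the two intervals.
With interference 0.69 (so coincidence = 0.31), expected double-crossover frequency = 0.162 × 0.114 × 0.31 = 0.00573.
Expected number = 0.00573 × 2517 = 14.41 ≈ 14.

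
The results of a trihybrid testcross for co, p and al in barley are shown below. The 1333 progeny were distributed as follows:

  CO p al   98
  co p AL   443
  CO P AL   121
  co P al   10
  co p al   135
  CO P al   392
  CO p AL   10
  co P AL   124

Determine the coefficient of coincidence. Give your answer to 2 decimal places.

The two most frequent reciprocal classes, co p AL and CO P al, are the parental types, so the F1 was co p AL / CO P al.
The two rarest classes, CO p AL and co P al, are the double crossovers. Comparing them with the parentals, only the co allele has switched, so co is the middle locus and the order is al – co – p.
al–co: (256 + 20)/1333 = 0.2071; co–p: (222 + 20)/1333 = 0.1815.
Expected DCO frequency = 0.2071 × 0.1815 ≈ 0.03759; observed = 20/1333 ≈ 0.01500.
Coefficient of coincidence = 0.01500/0.03759 ≈ 0.40.

0.40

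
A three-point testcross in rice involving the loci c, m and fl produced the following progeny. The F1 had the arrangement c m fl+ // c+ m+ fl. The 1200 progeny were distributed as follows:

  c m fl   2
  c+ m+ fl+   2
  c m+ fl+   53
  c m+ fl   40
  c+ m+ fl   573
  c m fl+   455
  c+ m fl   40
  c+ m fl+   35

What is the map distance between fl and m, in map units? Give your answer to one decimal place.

8.1 map units

The two rarest classes, c m fl and c+ m+ fl+, are the double crossovers. Comparing them with the parentals, only the fl allele has switched, so fl is the middle locus and the order is c – fl – m.
Crossovers in the fl–m interval produce the single-crossover classes c m+ fl+ and c+ m fl (53 + 40 = 93) plus the double crossovers (4).
RF(fl–m) = (93 + 4) / 1200 = 97/1200 = 0.0808 → 8.1 map units.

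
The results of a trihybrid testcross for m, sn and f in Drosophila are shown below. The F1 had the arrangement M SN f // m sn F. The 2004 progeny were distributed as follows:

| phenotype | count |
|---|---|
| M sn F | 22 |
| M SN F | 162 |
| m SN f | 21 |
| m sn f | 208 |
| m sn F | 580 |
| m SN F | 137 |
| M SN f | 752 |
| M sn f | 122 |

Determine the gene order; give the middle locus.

The two rarest classes, m SN f and M sn F, are the double crossovers. Comparing them with the parentals, only the m allele has switched, so m is the middle locus and the order is f – m – sn.

m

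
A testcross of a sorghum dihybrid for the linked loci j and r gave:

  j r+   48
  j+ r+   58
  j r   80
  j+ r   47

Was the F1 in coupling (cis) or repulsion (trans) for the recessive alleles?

The two most frequent classes are j+ r+ (58) and j r (80); these are the parental (non-recombinant) types.
So the F1 carried j+ r+ on one chromosome and j r on the other — the recessive alleles are on the same chromosome (cis / coupling).

cis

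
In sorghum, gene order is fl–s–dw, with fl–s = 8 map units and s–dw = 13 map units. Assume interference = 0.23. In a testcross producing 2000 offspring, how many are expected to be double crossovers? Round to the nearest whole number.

Map distances give recombination frequencies of 0.080 and 0.130 for the two intervals.
With interference 0.23 (so coincidence = 0.77), expected double-crossover frequency = 0.080 × 0.130 × 0.77 = 0.00801.
Expected number = 0.00801 × 2000 = 16.02 ≈ 16.

16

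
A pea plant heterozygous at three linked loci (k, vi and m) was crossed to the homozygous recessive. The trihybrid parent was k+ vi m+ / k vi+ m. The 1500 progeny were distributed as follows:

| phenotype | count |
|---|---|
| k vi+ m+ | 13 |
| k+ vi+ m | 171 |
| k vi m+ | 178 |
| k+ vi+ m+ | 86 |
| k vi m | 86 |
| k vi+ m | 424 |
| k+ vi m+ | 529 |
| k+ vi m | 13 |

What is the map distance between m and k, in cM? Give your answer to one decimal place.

The two rarest classes, k+ vi m and k vi+ m+, are the double crossovers. Comparing them with the parentals, only the m allele has switched, so m is the middle locus and the order is vi – m – k.
Crossovers in the m–k interval produce the single-crossover classes k vi m+ and k+ vi+ m (178 + 171 = 349) plus the double crossovers (26).
RF(m–k) = (349 + 26) / 1500 = 375/1500 = 0.2500 → 25.0 cM.

25.0 cM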